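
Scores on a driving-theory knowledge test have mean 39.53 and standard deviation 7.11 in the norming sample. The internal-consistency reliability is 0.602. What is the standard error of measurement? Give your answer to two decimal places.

4.49

SEM = SD · √(1 − ρ) = 7.11 × √0.398 = 7.11 × 0.6309 = 4.486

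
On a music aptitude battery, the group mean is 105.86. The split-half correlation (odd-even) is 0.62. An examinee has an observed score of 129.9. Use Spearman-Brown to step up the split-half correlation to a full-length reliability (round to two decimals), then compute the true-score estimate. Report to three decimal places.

124.371

Spearman-Brown: ρ = 2r/(1 + r) = 2(0.62)/(1 + 0.62) = 1.240/1.62 = 0.7654 → 0.77
Kelley's formula gives T̂ = 0.77·129.9 + 0.23·105.86 = 100.023 + 24.3478 = 124.3708.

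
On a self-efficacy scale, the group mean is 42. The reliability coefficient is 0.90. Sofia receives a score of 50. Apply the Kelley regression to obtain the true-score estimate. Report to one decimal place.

T̂ = 0.90(50) + 0.10(42) = 45.00 + 4.20 = 49.20 → 49.2

49.2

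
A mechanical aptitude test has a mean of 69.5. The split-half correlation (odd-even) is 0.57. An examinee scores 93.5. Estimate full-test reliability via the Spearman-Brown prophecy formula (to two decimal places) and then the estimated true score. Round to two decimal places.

Spearman-Brown: ρ = 2r/(1 + r) = 2(0.57)/(1 + 0.57) = 1.140/1.57 = 0.7261 → 0.73
T̂ = ρX + (1 − ρ)μ
  = 0.73 × 93.5 + 0.27 × 69.5
  = 68.255 + 18.765
  = 87.020
  ≈ 87.02

87.02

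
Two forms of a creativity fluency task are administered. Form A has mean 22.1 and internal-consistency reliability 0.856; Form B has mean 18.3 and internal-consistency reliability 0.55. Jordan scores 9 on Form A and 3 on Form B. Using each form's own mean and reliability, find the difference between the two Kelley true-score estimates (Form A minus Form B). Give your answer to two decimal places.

1.00

T̂_A = 0.856(9) + 0.144(22.1) = 10.8864
T̂_B = 0.55(3) + 0.45(18.3) = 9.8850
T̂_A − T̂_B = 1.0014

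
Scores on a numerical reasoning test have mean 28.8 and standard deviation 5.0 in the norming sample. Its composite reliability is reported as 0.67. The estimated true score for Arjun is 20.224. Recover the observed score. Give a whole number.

T̂ = ρX + (1 − ρ)μ  ⇒  X = (T̂ − (1 − ρ)μ) / ρ
X = (20.224 − 0.33 × 28.8) / 0.67 = (20.224 − 9.504) / 0.67 = 10.720 / 0.67 = 16.00

16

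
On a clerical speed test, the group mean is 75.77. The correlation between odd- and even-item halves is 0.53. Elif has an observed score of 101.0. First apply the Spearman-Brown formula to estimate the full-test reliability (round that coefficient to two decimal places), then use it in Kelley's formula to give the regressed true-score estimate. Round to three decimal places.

93.179

Spearman-Brown: ρ = 2r/(1 + r) = 2(0.53)/(1 + 0.53) = 1.060/1.53 = 0.6928 → 0.69
T̂ = 0.69(101.0) + 0.31(75.77) = 69.690 + 23.4887 = 93.1787 → 93.179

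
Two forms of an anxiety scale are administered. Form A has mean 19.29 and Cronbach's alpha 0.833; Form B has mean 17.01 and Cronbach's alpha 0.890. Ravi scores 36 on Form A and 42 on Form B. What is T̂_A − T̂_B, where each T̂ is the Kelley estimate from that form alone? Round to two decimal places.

T̂_A = 0.833(36) + 0.167(19.29) = 33.2094
T̂_B = 0.890(42) + 0.110(17.01) = 39.2511
T̂_A − T̂_B = -6.0417

-6.04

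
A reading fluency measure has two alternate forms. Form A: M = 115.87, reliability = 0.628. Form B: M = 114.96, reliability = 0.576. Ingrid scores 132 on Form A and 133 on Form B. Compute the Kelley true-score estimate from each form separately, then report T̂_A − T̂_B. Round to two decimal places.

T̂_A = 0.628(132) + 0.372(115.87) = 125.9996
T̂_B = 0.576(133) + 0.424(114.96) = 125.3510
T̂_A − T̂_B = 0.6486

0.65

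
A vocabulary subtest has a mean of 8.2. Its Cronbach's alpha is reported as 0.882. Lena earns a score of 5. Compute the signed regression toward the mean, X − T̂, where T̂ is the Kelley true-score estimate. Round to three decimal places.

-0.378

T̂ = ρX + (1 − ρ)μ
  = 0.882 × 5 + 0.118 × 8.2
  = 4.410 + 0.9676
  = 5.37760
  ≈ 5.3776
X − T̂ = 5 − 5.3776 = -0.3776 → -0.378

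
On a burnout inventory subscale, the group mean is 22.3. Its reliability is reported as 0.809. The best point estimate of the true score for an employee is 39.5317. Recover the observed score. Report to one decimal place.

43.6

T̂ = ρX + (1 − ρ)μ  ⇒  X = (T̂ − (1 − ρ)μ) / ρ
X = (39.5317 − 0.191 × 22.3) / 0.809 = (39.5317 − 4.2593) / 0.809 = 35.2724 / 0.809 = 43.600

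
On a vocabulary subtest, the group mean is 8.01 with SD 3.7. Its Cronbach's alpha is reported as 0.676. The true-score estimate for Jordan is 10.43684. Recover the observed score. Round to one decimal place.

11.6

T̂ = ρX + (1 − ρ)μ  ⇒  X = (T̂ − (1 − ρ)μ) / ρ
X = (10.43684 − 0.324 × 8.01) / 0.676 = (10.43684 − 2.59524) / 0.676 = 7.84160 / 0.676 = 11.600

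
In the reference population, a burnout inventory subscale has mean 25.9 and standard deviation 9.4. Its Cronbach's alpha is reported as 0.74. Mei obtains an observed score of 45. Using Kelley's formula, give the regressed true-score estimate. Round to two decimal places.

40.03

T̂ = ρX + (1 − ρ)μ
  = 0.74 × 45 + 0.26 × 25.9
  = 33.30 + 6.734
  = 40.034
  ≈ 40.03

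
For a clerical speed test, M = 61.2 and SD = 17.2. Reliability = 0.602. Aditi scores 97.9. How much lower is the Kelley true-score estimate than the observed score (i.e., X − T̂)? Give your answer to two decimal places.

T̂ = 0.602(97.9) + 0.398(61.2) = 58.9358 + 24.3576 = 83.2934 → 83.293
X − T̂ = 97.9 − 83.293 = 14.607 → 14.61

14.61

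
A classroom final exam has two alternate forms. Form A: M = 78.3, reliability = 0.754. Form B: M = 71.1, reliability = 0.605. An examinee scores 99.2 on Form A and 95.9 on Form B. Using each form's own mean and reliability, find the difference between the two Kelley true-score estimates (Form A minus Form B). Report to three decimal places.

7.955

T̂_A = 0.754(99.2) + 0.246(78.3) = 94.05860
T̂_B = 0.605(95.9) + 0.395(71.1) = 86.10400
T̂_A − T̂_B = 7.95460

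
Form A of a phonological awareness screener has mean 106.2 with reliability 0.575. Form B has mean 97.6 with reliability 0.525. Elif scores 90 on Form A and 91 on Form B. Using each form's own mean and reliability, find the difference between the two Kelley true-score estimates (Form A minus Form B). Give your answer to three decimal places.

T̂_A = 0.575(90) + 0.425(106.2) = 96.88500
T̂_B = 0.525(91) + 0.475(97.6) = 94.13500
T̂_A − T̂_B = 2.75000

2.750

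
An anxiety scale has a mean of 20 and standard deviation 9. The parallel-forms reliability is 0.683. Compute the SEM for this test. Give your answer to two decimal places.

5.07

SEM = SD · √(1 − ρ) = 9 × √0.317 = 9 × 0.5630 = 5.067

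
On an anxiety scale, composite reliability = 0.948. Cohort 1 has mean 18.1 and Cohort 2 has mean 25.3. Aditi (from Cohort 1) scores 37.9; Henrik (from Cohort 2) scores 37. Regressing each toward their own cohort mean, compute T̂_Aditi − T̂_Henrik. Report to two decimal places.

T̂_Aditi = 0.948(37.9) + 0.052(18.1) = 36.8704
T̂_Henrik = 0.948(37) + 0.052(25.3) = 36.3916
Difference = 36.8704 − 36.3916 = 0.4788

0.48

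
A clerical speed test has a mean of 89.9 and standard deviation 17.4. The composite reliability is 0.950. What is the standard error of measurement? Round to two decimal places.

3.89

SEM = SD · √(1 − ρ) = 17.4 × √0.050 = 17.4 × 0.2236 = 3.891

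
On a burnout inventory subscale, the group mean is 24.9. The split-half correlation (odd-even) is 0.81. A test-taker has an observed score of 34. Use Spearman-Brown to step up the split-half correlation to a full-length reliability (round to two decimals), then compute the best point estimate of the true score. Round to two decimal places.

Spearman-Brown: ρ = 2r/(1 + r) = 2(0.81)/(1 + 0.81) = 1.620/1.81 = 0.8950 → 0.90
Regress the observed score toward the mean by the unreliability: T̂ = 0.90·34 + 0.10·24.9 = 30.60 + 2.490 = 33.090.

33.09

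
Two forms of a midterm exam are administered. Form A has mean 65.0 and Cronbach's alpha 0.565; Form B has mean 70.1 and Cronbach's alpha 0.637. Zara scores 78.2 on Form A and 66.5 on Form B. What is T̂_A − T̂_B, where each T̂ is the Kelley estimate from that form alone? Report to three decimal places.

4.651

T̂_A = 0.565(78.2) + 0.435(65.0) = 72.45800
T̂_B = 0.637(66.5) + 0.363(70.1) = 67.80680
T̂_A − T̂_B = 4.65120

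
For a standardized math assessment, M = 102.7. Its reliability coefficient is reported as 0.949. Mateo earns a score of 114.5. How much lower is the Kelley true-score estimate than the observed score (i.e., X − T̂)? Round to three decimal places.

T̂ = 0.949(114.5) + 0.051(102.7) = 108.6605 + 5.2377 = 113.89820 → 113.8982
X − T̂ = 114.5 − 113.8982 = 0.6018 → 0.602

0.602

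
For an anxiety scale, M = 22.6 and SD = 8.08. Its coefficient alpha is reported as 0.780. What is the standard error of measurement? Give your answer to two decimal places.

SEM = SD · √(1 − ρ) = 8.08 × √0.220 = 8.08 × 0.4690 = 3.790

3.79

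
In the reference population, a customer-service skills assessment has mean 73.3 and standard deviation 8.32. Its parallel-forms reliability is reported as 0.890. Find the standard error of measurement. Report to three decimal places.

2.759

SEM = SD · √(1 − ρ) = 8.32 × √0.110 = 8.32 × 0.3317 = 2.7594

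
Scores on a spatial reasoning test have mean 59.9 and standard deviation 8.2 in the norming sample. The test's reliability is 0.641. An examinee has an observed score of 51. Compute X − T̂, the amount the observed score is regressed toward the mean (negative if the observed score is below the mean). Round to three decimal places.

T̂ = 0.641(51) + 0.359(59.9) = 32.691 + 21.5041 = 54.19510 → 54.1951
X − T̂ = 51 − 54.1951 = -3.1951 → -3.195

-3.195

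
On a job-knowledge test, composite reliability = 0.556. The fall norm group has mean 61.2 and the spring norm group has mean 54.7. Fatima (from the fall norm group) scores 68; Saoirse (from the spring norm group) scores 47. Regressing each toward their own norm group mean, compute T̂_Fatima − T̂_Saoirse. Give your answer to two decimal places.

T̂_Fatima = 0.556(68) + 0.444(61.2) = 64.9808
T̂_Saoirse = 0.556(47) + 0.444(54.7) = 50.4188
Difference = 64.9808 − 50.4188 = 14.5620

14.56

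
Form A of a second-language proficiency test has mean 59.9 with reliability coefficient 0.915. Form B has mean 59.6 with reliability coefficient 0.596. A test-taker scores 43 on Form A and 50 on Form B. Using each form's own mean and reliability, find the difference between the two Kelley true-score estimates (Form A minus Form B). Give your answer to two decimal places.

-9.44

T̂_A = 0.915(43) + 0.085(59.9) = 44.4365
T̂_B = 0.596(50) + 0.404(59.6) = 53.8784
T̂_A − T̂_B = -9.4419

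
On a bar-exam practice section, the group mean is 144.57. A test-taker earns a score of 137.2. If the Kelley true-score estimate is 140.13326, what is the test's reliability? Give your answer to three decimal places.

T̂ = ρX + (1 − ρ)μ  ⇒  T̂ − μ = ρ(X − μ)
ρ = (T̂ − μ)/(X − μ) = (140.13326 − 144.57) / (137.2 − 144.57) = -4.43674 / -7.37 = 0.60200

0.602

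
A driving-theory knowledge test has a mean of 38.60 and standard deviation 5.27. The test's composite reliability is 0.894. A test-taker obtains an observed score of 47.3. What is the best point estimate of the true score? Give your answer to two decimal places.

Weight the observed score by reliability and the mean by (1 − reliability): T̂ = 0.894·47.3 + 0.106·38.60 = 42.2862 + 4.09160 = 46.378.

46.38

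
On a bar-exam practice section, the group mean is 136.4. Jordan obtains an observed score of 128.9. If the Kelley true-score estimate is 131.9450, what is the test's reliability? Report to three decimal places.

0.594

T̂ = ρX + (1 − ρ)μ  ⇒  T̂ − μ = ρ(X − μ)
ρ = (T̂ − μ)/(X − μ) = (131.9450 − 136.4) / (128.9 − 136.4) = -4.4550 / -7.5 = 0.59400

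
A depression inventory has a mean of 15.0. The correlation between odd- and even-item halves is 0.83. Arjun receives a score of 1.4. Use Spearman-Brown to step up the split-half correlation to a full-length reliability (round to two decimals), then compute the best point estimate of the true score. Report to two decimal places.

2.62

Spearman-Brown: ρ = 2r/(1 + r) = 2(0.83)/(1 + 0.83) = 1.660/1.83 = 0.9071 → 0.91
T̂ = ρX + (1 − ρ)μ
  = 0.91 × 1.4 + 0.09 × 15.0
  = 1.274 + 1.350
  = 2.624
  ≈ 2.62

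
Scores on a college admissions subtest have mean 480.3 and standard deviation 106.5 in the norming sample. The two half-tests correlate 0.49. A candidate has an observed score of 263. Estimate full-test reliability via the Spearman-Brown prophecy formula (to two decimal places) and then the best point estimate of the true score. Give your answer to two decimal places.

Spearman-Brown: ρ = 2r/(1 + r) = 2(0.49)/(1 + 0.49) = 0.980/1.49 = 0.6577 → 0.66
T̂ = 0.66(263) + 0.34(480.3) = 173.58 + 163.302 = 336.882 → 336.88

336.88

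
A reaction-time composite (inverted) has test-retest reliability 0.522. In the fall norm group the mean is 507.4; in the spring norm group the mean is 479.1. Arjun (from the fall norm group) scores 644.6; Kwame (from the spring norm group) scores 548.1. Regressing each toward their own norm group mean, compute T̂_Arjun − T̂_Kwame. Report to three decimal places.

T̂_Arjun = 0.522(644.6) + 0.478(507.4) = 579.01840
T̂_Kwame = 0.522(548.1) + 0.478(479.1) = 515.11800
Difference = 579.01840 − 515.11800 = 63.90040

63.900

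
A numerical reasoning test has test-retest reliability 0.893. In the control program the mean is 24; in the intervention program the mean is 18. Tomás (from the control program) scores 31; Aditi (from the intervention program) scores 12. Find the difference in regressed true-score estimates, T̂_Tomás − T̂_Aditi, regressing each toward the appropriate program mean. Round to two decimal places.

T̂_Tomás = 0.893(31) + 0.107(24) = 30.2510
T̂_Aditi = 0.893(12) + 0.107(18) = 12.6420
Difference = 30.2510 − 12.6420 = 17.6090

17.61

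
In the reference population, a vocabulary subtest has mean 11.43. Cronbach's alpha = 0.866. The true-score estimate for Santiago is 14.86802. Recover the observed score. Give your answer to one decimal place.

15.4

T̂ = ρX + (1 − ρ)μ  ⇒  X = (T̂ − (1 − ρ)μ) / ρ
X = (14.86802 − 0.134 × 11.43) / 0.866 = (14.86802 − 1.53162) / 0.866 = 13.33640 / 0.866 = 15.400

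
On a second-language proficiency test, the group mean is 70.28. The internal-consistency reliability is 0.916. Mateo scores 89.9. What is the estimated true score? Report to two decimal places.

88.25

Regress the observed score toward the mean by the unreliability: T̂ = 0.916·89.9 + 0.084·70.28 = 82.3484 + 5.90352 = 88.252.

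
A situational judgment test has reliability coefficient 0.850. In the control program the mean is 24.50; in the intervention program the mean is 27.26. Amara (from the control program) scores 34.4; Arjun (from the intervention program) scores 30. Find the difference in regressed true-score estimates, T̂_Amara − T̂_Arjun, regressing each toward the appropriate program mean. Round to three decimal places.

T̂_Amara = 0.850(34.4) + 0.150(24.50) = 32.91500
T̂_Arjun = 0.850(30) + 0.150(27.26) = 29.58900
Difference = 32.91500 − 29.58900 = 3.32600

3.326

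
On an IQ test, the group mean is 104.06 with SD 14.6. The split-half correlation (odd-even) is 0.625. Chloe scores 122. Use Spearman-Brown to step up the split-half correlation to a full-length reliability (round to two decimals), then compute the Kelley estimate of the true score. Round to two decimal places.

Spearman-Brown: ρ = 2r/(1 + r) = 2(0.625)/(1 + 0.625) = 1.2500/1.625 = 0.7692 → 0.77
T̂ = 0.77(122) + 0.23(104.06) = 93.94 + 23.9338 = 117.874 → 117.87

117.87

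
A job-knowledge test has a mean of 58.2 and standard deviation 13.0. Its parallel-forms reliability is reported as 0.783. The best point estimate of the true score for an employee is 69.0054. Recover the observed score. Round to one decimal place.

T̂ = ρX + (1 − ρ)μ  ⇒  X = (T̂ − (1 − ρ)μ) / ρ
X = (69.0054 − 0.217 × 58.2) / 0.783 = (69.0054 − 12.6294) / 0.783 = 56.3760 / 0.783 = 72.000

72.0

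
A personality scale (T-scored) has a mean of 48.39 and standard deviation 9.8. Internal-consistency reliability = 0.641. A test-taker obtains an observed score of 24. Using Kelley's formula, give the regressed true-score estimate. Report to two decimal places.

Regress the observed score toward the mean by the unreliability: T̂ = 0.641·24 + 0.359·48.39 = 15.384 + 17.37201 = 32.756.

32.76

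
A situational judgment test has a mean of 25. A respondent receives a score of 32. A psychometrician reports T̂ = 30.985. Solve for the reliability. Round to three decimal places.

0.855

T̂ = ρX + (1 − ρ)μ  ⇒  T̂ − μ = ρ(X − μ)
ρ = (T̂ − μ)/(X − μ) = (30.985 − 25) / (32 − 25) = 5.985 / 7.0 = 0.85500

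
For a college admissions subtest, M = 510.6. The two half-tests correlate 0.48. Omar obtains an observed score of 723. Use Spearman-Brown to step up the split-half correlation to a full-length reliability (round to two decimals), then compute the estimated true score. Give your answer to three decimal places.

Spearman-Brown: ρ = 2r/(1 + r) = 2(0.48)/(1 + 0.48) = 0.960/1.48 = 0.6486 → 0.65
T̂ = ρX + (1 − ρ)μ
  = 0.65 × 723 + 0.35 × 510.6
  = 469.95 + 178.710
  = 648.6600
  ≈ 648.660

648.660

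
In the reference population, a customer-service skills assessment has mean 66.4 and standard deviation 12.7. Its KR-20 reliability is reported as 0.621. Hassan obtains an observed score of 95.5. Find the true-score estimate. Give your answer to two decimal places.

Weight the observed score by reliability and the mean by (1 − reliability): T̂ = 0.621·95.5 + 0.379·66.4 = 59.3055 + 25.1656 = 84.471.

84.47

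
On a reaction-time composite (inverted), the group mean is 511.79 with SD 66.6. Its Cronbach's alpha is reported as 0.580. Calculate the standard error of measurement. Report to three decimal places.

SEM = SD · √(1 − ρ) = 66.6 × √0.420 = 66.6 × 0.6481 = 43.1617

43.162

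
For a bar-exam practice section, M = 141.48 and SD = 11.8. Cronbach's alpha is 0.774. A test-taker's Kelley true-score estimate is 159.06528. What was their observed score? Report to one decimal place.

T̂ = ρX + (1 − ρ)μ  ⇒  X = (T̂ − (1 − ρ)μ) / ρ
X = (159.06528 − 0.226 × 141.48) / 0.774 = (159.06528 − 31.97448) / 0.774 = 127.09080 / 0.774 = 164.200

164.2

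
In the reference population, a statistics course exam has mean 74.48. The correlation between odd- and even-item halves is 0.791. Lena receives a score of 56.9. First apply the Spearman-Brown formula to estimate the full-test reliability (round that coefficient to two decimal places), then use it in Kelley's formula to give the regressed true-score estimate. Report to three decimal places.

Spearman-Brown: ρ = 2r/(1 + r) = 2(0.791)/(1 + 0.791) = 1.5820/1.791 = 0.8833 → 0.88
Kelley's formula gives T̂ = 0.88·56.9 + 0.12·74.48 = 50.072 + 8.9376 = 59.0096.

59.010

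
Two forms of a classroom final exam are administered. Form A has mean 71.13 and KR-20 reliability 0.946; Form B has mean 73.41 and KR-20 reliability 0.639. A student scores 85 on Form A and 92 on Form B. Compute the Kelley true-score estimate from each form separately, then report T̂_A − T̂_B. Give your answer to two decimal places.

-1.04

T̂_A = 0.946(85) + 0.054(71.13) = 84.2510
T̂_B = 0.639(92) + 0.361(73.41) = 85.2890
T̂_A − T̂_B = -1.0380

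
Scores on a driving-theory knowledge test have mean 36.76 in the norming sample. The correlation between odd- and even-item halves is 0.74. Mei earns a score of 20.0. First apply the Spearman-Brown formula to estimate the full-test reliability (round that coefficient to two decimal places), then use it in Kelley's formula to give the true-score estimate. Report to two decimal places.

Spearman-Brown: ρ = 2r/(1 + r) = 2(0.74)/(1 + 0.74) = 1.480/1.74 = 0.8506 → 0.85
T̂ = 0.85(20.0) + 0.15(36.76) = 17.000 + 5.5140 = 22.514 → 22.51

22.51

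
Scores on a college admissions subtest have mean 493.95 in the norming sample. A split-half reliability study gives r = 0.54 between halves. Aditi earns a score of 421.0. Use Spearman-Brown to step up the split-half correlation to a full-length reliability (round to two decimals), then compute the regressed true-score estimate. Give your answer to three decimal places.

Spearman-Brown: ρ = 2r/(1 + r) = 2(0.54)/(1 + 0.54) = 1.080/1.54 = 0.7013 → 0.70
T̂ = 0.70(421.0) + 0.30(493.95) = 294.700 + 148.1850 = 442.8850 → 442.885

442.885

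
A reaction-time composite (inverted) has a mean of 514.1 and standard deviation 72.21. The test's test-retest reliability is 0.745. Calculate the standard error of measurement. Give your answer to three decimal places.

36.464

SEM = SD · √(1 − ρ) = 72.21 × √0.255 = 72.21 × 0.5050 = 36.4643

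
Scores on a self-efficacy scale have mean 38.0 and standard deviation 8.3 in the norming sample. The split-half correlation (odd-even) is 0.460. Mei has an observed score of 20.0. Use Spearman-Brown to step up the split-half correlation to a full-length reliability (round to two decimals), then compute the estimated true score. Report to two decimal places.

Spearman-Brown: ρ = 2r/(1 + r) = 2(0.460)/(1 + 0.460) = 0.9200/1.460 = 0.6301 → 0.63
T̂ = 0.63(20.0) + 0.37(38.0) = 12.600 + 14.060 = 26.660 → 26.66

26.66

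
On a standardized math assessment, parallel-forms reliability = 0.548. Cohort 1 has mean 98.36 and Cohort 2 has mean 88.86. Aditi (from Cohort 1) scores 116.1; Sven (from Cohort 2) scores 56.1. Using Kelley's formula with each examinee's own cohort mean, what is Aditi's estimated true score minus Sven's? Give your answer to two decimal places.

37.17

T̂_Aditi = 0.548(116.1) + 0.452(98.36) = 108.0815
T̂_Sven = 0.548(56.1) + 0.452(88.86) = 70.9075
Difference = 108.0815 − 70.9075 = 37.1740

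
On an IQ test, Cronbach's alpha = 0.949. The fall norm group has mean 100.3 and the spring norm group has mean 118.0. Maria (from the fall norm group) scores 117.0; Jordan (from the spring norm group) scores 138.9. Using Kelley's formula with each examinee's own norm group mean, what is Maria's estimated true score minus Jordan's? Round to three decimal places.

-21.686

T̂_Maria = 0.949(117.0) + 0.051(100.3) = 116.14830
T̂_Jordan = 0.949(138.9) + 0.051(118.0) = 137.83410
Difference = 116.14830 − 137.83410 = -21.68580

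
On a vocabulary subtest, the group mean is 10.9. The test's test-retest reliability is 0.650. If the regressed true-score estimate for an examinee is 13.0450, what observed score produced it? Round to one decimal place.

14.2

T̂ = ρX + (1 − ρ)μ  ⇒  X = (T̂ − (1 − ρ)μ) / ρ
X = (13.0450 − 0.350 × 10.9) / 0.650 = (13.0450 − 3.8150) / 0.650 = 9.2300 / 0.650 = 14.200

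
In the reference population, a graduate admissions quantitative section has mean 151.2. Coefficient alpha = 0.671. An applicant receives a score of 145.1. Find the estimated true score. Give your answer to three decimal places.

147.107

Kelley's formula gives T̂ = 0.671·145.1 + 0.329·151.2 = 97.3621 + 49.7448 = 147.1069.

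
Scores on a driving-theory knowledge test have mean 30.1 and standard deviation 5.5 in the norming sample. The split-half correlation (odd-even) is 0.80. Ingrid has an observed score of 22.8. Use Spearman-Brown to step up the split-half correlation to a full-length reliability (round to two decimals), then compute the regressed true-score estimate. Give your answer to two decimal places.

Spearman-Brown: ρ = 2r/(1 + r) = 2(0.80)/(1 + 0.80) = 1.600/1.80 = 0.8889 → 0.89
T̂ = ρX + (1 − ρ)μ
  = 0.89 × 22.8 + 0.11 × 30.1
  = 20.292 + 3.311
  = 23.603
  ≈ 23.60

23.60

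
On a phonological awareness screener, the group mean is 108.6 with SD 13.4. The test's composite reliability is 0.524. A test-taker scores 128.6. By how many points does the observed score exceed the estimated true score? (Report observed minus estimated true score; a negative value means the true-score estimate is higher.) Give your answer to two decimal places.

9.52

T̂ = 0.524(128.6) + 0.476(108.6) = 67.3864 + 51.6936 = 119.0800 → 119.080
X − T̂ = 128.6 − 119.080 = 9.520 → 9.52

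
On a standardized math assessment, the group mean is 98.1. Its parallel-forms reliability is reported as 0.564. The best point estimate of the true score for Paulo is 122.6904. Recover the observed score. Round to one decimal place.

T̂ = ρX + (1 − ρ)μ  ⇒  X = (T̂ − (1 − ρ)μ) / ρ
X = (122.6904 − 0.436 × 98.1) / 0.564 = (122.6904 − 42.7716) / 0.564 = 79.9188 / 0.564 = 141.700

141.7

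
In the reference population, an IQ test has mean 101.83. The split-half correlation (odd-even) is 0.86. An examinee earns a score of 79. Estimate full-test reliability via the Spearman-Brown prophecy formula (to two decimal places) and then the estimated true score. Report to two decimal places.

80.83

Spearman-Brown: ρ = 2r/(1 + r) = 2(0.86)/(1 + 0.86) = 1.720/1.86 = 0.9247 → 0.92
Regress the observed score toward the mean by the unreliability: T̂ = 0.92·79 + 0.08·101.83 = 72.68 + 8.1464 = 80.826.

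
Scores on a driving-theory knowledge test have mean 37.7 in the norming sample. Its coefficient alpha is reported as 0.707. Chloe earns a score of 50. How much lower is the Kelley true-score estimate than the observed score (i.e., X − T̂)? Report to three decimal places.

T̂ = 0.707(50) + 0.293(37.7) = 35.350 + 11.0461 = 46.39610 → 46.3961
X − T̂ = 50 − 46.3961 = 3.6039 → 3.604

3.604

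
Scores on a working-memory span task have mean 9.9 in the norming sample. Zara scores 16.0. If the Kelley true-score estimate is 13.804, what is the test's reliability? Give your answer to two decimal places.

0.64

T̂ = ρX + (1 − ρ)μ  ⇒  T̂ − μ = ρ(X − μ)
ρ = (T̂ − μ)/(X − μ) = (13.804 − 9.9) / (16.0 − 9.9) = 3.904 / 6.1 = 0.6400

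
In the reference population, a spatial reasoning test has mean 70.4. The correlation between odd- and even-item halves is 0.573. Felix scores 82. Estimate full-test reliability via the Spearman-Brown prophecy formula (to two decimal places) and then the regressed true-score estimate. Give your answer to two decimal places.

Spearman-Brown: ρ = 2r/(1 + r) = 2(0.573)/(1 + 0.573) = 1.1460/1.573 = 0.7285 → 0.73
T̂ = 0.73(82) + 0.27(70.4) = 59.86 + 19.008 = 78.868 → 78.87

78.87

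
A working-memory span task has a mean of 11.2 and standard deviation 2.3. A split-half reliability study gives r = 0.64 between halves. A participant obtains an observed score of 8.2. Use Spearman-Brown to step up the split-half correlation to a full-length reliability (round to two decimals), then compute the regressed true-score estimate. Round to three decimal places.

8.860

Spearman-Brown: ρ = 2r/(1 + r) = 2(0.64)/(1 + 0.64) = 1.280/1.64 = 0.7805 → 0.78
T̂ = 0.78(8.2) + 0.22(11.2) = 6.396 + 2.464 = 8.8600 → 8.860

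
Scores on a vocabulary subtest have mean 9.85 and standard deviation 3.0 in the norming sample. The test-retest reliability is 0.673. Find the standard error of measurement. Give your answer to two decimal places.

SEM = SD · √(1 − ρ) = 3.0 × √0.327 = 3.0 × 0.5718 = 1.716

1.72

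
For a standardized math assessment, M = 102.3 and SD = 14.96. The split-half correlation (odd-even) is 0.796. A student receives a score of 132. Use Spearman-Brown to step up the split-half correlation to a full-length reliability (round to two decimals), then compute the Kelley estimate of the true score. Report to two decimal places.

Spearman-Brown: ρ = 2r/(1 + r) = 2(0.796)/(1 + 0.796) = 1.5920/1.796 = 0.8864 → 0.89
T̂ = ρX + (1 − ρ)μ
  = 0.89 × 132 + 0.11 × 102.3
  = 117.48 + 11.253
  = 128.733
  ≈ 128.73

128.73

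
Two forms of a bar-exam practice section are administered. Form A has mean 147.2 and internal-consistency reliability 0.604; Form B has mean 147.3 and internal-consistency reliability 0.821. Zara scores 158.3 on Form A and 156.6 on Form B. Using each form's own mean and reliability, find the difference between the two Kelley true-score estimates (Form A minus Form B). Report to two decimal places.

T̂_A = 0.604(158.3) + 0.396(147.2) = 153.9044
T̂_B = 0.821(156.6) + 0.179(147.3) = 154.9353
T̂_A − T̂_B = -1.0309

-1.03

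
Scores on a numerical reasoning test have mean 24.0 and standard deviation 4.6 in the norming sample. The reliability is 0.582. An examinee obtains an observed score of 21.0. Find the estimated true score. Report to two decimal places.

T̂ = ρX + (1 − ρ)μ
  = 0.582 × 21.0 + 0.418 × 24.0
  = 12.2220 + 10.0320
  = 22.254
  ≈ 22.25

22.25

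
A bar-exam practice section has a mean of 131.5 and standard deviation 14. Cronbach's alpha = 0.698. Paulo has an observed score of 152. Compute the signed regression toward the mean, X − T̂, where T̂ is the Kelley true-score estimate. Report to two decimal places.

T̂ = 0.698(152) + 0.302(131.5) = 106.096 + 39.7130 = 145.8090 → 145.809
X − T̂ = 152 − 145.809 = 6.191 → 6.19

6.19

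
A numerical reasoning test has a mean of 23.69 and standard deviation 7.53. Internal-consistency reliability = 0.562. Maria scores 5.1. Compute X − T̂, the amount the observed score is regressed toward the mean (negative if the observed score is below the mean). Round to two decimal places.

-8.14

Regress the observed score toward the mean by the unreliability: T̂ = 0.562·5.1 + 0.438·23.69 = 2.8662 + 10.37622 = 13.2424.
X − T̂ = 5.1 − 13.242 = -8.142 → -8.14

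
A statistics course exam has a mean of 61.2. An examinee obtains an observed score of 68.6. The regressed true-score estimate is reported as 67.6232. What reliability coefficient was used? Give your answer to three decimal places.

T̂ = ρX + (1 − ρ)μ  ⇒  T̂ − μ = ρ(X − μ)
ρ = (T̂ − μ)/(X − μ) = (67.6232 − 61.2) / (68.6 − 61.2) = 6.4232 / 7.4 = 0.86800

0.868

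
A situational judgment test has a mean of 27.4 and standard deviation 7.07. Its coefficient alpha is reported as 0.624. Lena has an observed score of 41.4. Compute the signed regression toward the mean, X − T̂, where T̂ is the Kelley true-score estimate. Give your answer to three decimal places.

T̂ = ρX + (1 − ρ)μ
  = 0.624 × 41.4 + 0.376 × 27.4
  = 25.8336 + 10.3024
  = 36.13600
  ≈ 36.1360
X − T̂ = 41.4 − 36.1360 = 5.2640 → 5.264

5.264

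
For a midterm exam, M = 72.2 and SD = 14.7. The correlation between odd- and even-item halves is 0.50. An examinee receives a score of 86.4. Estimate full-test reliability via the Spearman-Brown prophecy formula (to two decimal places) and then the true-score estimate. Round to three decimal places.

Spearman-Brown: ρ = 2r/(1 + r) = 2(0.50)/(1 + 0.50) = 1.000/1.50 = 0.6667 → 0.67
T̂ = 0.67(86.4) + 0.33(72.2) = 57.888 + 23.826 = 81.7140 → 81.714

81.714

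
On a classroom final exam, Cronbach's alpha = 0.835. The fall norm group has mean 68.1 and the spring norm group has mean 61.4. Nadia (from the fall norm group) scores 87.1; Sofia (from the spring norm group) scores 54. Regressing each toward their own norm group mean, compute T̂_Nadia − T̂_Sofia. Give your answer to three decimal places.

T̂_Nadia = 0.835(87.1) + 0.165(68.1) = 83.96500
T̂_Sofia = 0.835(54) + 0.165(61.4) = 55.22100
Difference = 83.96500 − 55.22100 = 28.74400

28.744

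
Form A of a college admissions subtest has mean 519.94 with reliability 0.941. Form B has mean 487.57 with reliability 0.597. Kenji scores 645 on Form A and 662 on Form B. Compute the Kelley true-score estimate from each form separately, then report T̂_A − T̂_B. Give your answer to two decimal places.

T̂_A = 0.941(645) + 0.059(519.94) = 637.6215
T̂_B = 0.597(662) + 0.403(487.57) = 591.7047
T̂_A − T̂_B = 45.9167

45.92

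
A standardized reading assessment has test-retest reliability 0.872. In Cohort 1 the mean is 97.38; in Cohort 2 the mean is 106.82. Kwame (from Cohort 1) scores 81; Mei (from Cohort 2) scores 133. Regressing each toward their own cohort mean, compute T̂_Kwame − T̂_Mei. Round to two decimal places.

-46.55

T̂_Kwame = 0.872(81) + 0.128(97.38) = 83.0966
T̂_Mei = 0.872(133) + 0.128(106.82) = 129.6490
Difference = 83.0966 − 129.6490 = -46.5523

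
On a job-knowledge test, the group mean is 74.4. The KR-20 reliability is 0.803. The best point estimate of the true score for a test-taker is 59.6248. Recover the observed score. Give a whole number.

T̂ = ρX + (1 − ρ)μ  ⇒  X = (T̂ − (1 − ρ)μ) / ρ
X = (59.6248 − 0.197 × 74.4) / 0.803 = (59.6248 − 14.6568) / 0.803 = 44.9680 / 0.803 = 56.00

56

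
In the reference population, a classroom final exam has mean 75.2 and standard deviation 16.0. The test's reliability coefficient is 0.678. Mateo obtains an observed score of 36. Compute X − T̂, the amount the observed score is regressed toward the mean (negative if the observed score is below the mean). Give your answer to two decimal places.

-12.62

Regress the observed score toward the mean by the unreliability: T̂ = 0.678·36 + 0.322·75.2 = 24.408 + 24.2144 = 48.6224.
X − T̂ = 36 − 48.622 = -12.622 → -12.62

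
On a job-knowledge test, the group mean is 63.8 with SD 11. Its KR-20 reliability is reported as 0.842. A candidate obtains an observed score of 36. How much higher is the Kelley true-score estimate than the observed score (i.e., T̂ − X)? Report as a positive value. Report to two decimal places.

4.39

Regress the observed score toward the mean by the unreliability: T̂ = 0.842·36 + 0.158·63.8 = 30.312 + 10.0804 = 40.3924.
T̂ − X = 40.392 − 36 = 4.392 → 4.39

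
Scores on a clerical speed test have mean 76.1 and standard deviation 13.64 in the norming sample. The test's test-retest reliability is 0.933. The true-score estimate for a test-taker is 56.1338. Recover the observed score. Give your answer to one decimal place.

54.7

T̂ = ρX + (1 − ρ)μ  ⇒  X = (T̂ − (1 − ρ)μ) / ρ
X = (56.1338 − 0.067 × 76.1) / 0.933 = (56.1338 − 5.0987) / 0.933 = 51.0351 / 0.933 = 54.700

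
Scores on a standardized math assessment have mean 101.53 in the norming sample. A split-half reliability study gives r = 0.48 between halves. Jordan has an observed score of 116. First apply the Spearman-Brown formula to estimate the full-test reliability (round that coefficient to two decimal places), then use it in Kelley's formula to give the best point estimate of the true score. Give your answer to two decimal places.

Spearman-Brown: ρ = 2r/(1 + r) = 2(0.48)/(1 + 0.48) = 0.960/1.48 = 0.6486 → 0.65
Kelley's formula gives T̂ = 0.65·116 + 0.35·101.53 = 75.40 + 35.5355 = 110.936.

110.94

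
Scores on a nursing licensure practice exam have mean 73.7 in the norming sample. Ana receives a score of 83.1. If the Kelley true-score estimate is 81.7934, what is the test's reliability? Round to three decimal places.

0.861

T̂ = ρX + (1 − ρ)μ  ⇒  T̂ − μ = ρ(X − μ)
ρ = (T̂ − μ)/(X − μ) = (81.7934 − 73.7) / (83.1 − 73.7) = 8.0934 / 9.4 = 0.86100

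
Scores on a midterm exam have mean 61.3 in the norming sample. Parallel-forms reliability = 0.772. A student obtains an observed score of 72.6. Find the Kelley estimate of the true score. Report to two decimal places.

T̂ = 0.772(72.6) + 0.228(61.3) = 56.0472 + 13.9764 = 70.024 → 70.02

70.02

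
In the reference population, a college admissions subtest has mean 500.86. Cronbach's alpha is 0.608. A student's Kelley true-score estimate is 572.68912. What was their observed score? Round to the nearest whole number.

T̂ = ρX + (1 − ρ)μ  ⇒  X = (T̂ − (1 − ρ)μ) / ρ
X = (572.68912 − 0.392 × 500.86) / 0.608 = (572.68912 − 196.33712) / 0.608 = 376.35200 / 0.608 = 619.00

619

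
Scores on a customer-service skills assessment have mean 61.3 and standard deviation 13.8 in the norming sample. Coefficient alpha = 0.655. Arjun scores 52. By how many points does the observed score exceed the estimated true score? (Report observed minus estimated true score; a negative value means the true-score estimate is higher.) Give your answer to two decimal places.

-3.21

T̂ = 0.655(52) + 0.345(61.3) = 34.060 + 21.1485 = 55.2085 → 55.209
X − T̂ = 52 − 55.209 = -3.209 → -3.21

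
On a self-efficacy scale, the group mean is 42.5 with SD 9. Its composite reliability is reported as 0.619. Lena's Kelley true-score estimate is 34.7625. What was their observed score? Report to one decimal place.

30.0

T̂ = ρX + (1 − ρ)μ  ⇒  X = (T̂ − (1 − ρ)μ) / ρ
X = (34.7625 − 0.381 × 42.5) / 0.619 = (34.7625 − 16.1925) / 0.619 = 18.5700 / 0.619 = 30.000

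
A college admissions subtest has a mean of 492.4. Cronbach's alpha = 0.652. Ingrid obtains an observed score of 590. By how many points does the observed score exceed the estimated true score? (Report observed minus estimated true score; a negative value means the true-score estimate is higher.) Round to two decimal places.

Weight the observed score by reliability and the mean by (1 − reliability): T̂ = 0.652·590 + 0.348·492.4 = 384.680 + 171.3552 = 556.0352.
X − T̂ = 590 − 556.035 = 33.965 → 33.96

33.96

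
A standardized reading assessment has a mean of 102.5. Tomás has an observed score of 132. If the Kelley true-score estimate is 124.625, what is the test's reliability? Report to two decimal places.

0.75

T̂ = ρX + (1 − ρ)μ  ⇒  T̂ − μ = ρ(X − μ)
ρ = (T̂ − μ)/(X − μ) = (124.625 − 102.5) / (132 − 102.5) = 22.125 / 29.5 = 0.7500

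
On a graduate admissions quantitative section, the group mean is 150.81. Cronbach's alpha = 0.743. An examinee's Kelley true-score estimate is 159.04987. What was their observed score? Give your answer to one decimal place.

161.9

T̂ = ρX + (1 − ρ)μ  ⇒  X = (T̂ − (1 − ρ)μ) / ρ
X = (159.04987 − 0.257 × 150.81) / 0.743 = (159.04987 − 38.75817) / 0.743 = 120.29170 / 0.743 = 161.900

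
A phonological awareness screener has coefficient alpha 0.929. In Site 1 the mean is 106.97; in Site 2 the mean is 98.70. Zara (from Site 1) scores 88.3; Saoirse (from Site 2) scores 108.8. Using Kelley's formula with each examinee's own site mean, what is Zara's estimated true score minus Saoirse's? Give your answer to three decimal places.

T̂_Zara = 0.929(88.3) + 0.071(106.97) = 89.62557
T̂_Saoirse = 0.929(108.8) + 0.071(98.70) = 108.08290
Difference = 89.62557 − 108.08290 = -18.45733

-18.457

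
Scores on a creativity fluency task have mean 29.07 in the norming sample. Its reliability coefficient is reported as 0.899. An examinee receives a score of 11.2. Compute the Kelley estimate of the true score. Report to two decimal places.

T̂ = 0.899(11.2) + 0.101(29.07) = 10.0688 + 2.93607 = 13.005 → 13.00

13.00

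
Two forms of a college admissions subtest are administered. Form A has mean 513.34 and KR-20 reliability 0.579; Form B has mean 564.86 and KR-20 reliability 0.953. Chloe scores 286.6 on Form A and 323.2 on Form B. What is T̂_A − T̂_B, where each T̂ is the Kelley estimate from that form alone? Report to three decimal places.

47.500

T̂_A = 0.579(286.6) + 0.421(513.34) = 382.05754
T̂_B = 0.953(323.2) + 0.047(564.86) = 334.55802
T̂_A − T̂_B = 47.49952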